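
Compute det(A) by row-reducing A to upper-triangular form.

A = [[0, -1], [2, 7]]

Forward elimination:
R1 <-> R2   (pivot in column 1 was zero)
[ 2   7 ]
[ 0  -1 ]
Upper-triangular form:
[ 2   7 ]
[ 0  -1 ]
det(A) = (-1)^1 * (2) * (-1) = 2  (1 row swap -> sign -1)

det(A) = 2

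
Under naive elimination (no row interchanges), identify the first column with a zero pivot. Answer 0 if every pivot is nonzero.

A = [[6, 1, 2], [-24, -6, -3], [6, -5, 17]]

Naive forward elimination:
R2 <- R2 - (-4)*R1:  [  0  -2   5 ]
R3 <- R3 - (1)*R1:  [  0  -6  15 ]
R3 <- R3 - (3)*R2:  [ 0  0  0 ]
Matrix at this point:
[ 6   1  2 ]
[ 0  -2  5 ]
[ 0   0  0 ]
Pivot entry (3,3) in the last row is zero and there are no rows below to swap with -> zero pivot in column 3 (A is singular).

first zero-pivot column = 3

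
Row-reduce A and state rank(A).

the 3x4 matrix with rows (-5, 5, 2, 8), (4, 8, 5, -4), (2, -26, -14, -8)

Row reduction:
R2 <- R2 - (-4/5)*R1:  [    0    12  33/5  12/5 ]
R3 <- R3 - (-2/5)*R1:  [     0    -24  -66/5  -24/5 ]
R3 <- R3 - (-2)*R2:  [ 0  0  0  0 ]
Row echelon form:
[ -5   5     2     8 ]
[  0  12  33/5  12/5 ]
[  0   0     0     0 ]
Nonzero rows / pivot columns: 2

rank(A) = 2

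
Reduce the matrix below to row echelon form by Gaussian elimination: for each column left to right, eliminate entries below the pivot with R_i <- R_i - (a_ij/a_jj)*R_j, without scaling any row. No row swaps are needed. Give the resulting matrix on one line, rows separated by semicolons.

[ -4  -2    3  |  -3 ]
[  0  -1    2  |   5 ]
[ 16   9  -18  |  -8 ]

REF = [-4 -2 3 -3; 0 -1 2 5; 0 0 -4 -15]

Forward elimination:
R3 <- R3 - (-4)*R1:  [   0    1   -6  -20 ]
R3 <- R3 - (-1)*R2:  [   0    0   -4  -15 ]
Row echelon form:
[ -4  -2   3  |   -3 ]
[  0  -1   2  |    5 ]
[  0   0  -4  |  -15 ]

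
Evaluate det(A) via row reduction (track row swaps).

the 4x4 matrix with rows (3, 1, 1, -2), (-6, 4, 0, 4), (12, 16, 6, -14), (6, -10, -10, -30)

Forward elimination:
R2 <- R2 - (-2)*R1:  [ 0  6  2  0 ]
R3 <- R3 - (4)*R1:  [  0  12   2  -6 ]
R4 <- R4 - (2)*R1:  [   0  -12  -12  -26 ]
R3 <- R3 - (2)*R2:  [  0   0  -2  -6 ]
R4 <- R4 - (-2)*R2:  [   0    0   -8  -26 ]
R4 <- R4 - (4)*R3:  [  0   0   0  -2 ]
Upper-triangular form:
[ 3  1   1  -2 ]
[ 0  6   2   0 ]
[ 0  0  -2  -6 ]
[ 0  0   0  -2 ]
det(A) = (-1)^0 * (3) * (6) * (-2) * (-2) = 72  (0 row swaps -> sign +1)

det(A) = 72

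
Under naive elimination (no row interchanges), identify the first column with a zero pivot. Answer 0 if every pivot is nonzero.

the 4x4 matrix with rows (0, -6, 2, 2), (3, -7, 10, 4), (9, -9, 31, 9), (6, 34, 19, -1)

first zero-pivot column = 1

Naive forward elimination:
Pivot entry (1,1) is zero but row 2 has 3 in column 1 -> naive elimination stops; a row interchange (e.g. R1 <-> R2) would be required here.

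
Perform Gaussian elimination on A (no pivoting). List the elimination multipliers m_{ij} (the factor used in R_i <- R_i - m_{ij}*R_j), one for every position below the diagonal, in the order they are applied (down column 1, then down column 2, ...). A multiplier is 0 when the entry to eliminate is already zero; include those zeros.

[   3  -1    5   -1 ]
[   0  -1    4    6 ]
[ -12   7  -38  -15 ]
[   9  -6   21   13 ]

Forward elimination:
R2: entry in column 1 is already 0 -> m_{21} = 0 (no row operation needed)
R3 <- R3 - (-4)*R1:  [   0    3  -18  -19 ]
R4 <- R4 - (3)*R1:  [  0  -3   6  16 ]
R3 <- R3 - (-3)*R2:  [  0   0  -6  -1 ]
R4 <- R4 - (3)*R2:  [  0   0  -6  -2 ]
R4 <- R4 - (1)*R3:  [  0   0   0  -1 ]
Multipliers (in order of application): m_{21} = 0, m_{31} = -4, m_{41} = 3, m_{32} = -3, m_{42} = 3, m_{43} = 1

multipliers: 0, -4, 3, -3, 3, 1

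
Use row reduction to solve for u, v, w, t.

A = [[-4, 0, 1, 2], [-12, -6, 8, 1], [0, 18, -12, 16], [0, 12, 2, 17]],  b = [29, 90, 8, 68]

(-5, 2, 5, 2)

Forward elimination on [A|b]:
R2 <- R2 - (3)*R1:  [  0  -6   5  -5   3 ]
R3 <- R3 - (-3)*R2:  [  0   0   3   1  17 ]
R4 <- R4 - (-2)*R2:  [  0   0  12   7  74 ]
R4 <- R4 - (4)*R3:  [ 0  0  0  3  6 ]
Row echelon form:
[ -4   0  1   2  |  29 ]
[  0  -6  5  -5  |   3 ]
[  0   0  3   1  |  17 ]
[  0   0  0   3  |   6 ]
Back-substitution:
t = (6) / 3 = 2
w = (17 - (1)*(2)) / 3 = 5
v = (3 - (5)*(5) - (-5)*(2)) / -6 = 2
u = (29 - (1)*(5) - (2)*(2)) / -4 = -5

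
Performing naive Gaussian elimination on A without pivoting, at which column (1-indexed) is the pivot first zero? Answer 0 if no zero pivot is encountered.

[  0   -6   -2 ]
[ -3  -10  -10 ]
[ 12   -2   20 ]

Naive forward elimination:
Pivot entry (1,1) is zero but row 2 has -3 in column 1 -> naive elimination stops; a row interchange (e.g. R1 <-> R2) would be required here.

first zero-pivot column = 1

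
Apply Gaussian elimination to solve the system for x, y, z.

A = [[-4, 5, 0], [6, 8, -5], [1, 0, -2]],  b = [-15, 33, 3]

Forward elimination on [A|b]:
R2 <- R2 - (-3/2)*R1:  [    0  31/2    -5  21/2 ]
R3 <- R3 - (-1/4)*R1:  [    0   5/4    -2  -3/4 ]
R3 <- R3 - (5/62)*R2:  [      0       0  -99/62  -99/62 ]
Row echelon form:
[ -4     5       0  |     -15 ]
[  0  31/2      -5  |    21/2 ]
[  0     0  -99/62  |  -99/62 ]
Back-substitution:
z = (-99/62) / (-99/62) = 1
y = (21/2 - (-5)*(1)) / (31/2) = 1
x = (-15 - (5)*(1)) / -4 = 5

(5, 1, 1)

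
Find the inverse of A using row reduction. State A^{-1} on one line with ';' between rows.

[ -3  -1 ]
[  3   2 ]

Gauss-Jordan on [A | I]:
R1 <- (1/-3)*R1:  [    1   1/3  |  -1/3     0 ]
R2 <- R2 - (3)*R1:  [ 0  1  |  1  1 ]
R1 <- R1 - (1/3)*R2:  [    1     0  |  -2/3  -1/3 ]
Right block of [I | A^{-1}] is the inverse:
[ -2/3  -1/3 ]
[    1     1 ]

inverse = [-2/3 -1/3; 1 1]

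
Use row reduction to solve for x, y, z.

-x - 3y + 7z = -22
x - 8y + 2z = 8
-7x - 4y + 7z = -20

Forward elimination on [A|b]:
R2 <- R2 - (-1)*R1:  [   0  -11    9  -14 ]
R3 <- R3 - (7)*R1:  [   0   17  -42  134 ]
R3 <- R3 - (-17/11)*R2:  [       0        0  -309/11  1236/11 ]
Row echelon form:
[ -1   -3        7  |      -22 ]
[  0  -11        9  |      -14 ]
[  0    0  -309/11  |  1236/11 ]
Back-substitution:
z = (1236/11) / (-309/11) = -4
y = (-14 - (9)*(-4)) / -11 = -2
x = (-22 - (-3)*(-2) - (7)*(-4)) / -1 = 0

(0, -2, -4)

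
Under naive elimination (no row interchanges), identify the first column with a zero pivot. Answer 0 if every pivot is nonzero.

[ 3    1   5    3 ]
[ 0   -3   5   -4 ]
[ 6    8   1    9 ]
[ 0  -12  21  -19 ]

Naive forward elimination:
R3 <- R3 - (2)*R1:  [  0   6  -9   3 ]
R3 <- R3 - (-2)*R2:  [  0   0   1  -5 ]
R4 <- R4 - (4)*R2:  [  0   0   1  -3 ]
R4 <- R4 - (1)*R3:  [ 0  0  0  2 ]
All pivots nonzero; naive elimination completes without hitting a zero pivot.

first zero-pivot column = 0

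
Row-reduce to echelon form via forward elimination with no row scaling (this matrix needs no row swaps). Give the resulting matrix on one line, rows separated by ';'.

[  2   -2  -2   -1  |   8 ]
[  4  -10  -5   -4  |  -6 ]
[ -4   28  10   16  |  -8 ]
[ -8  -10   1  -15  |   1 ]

REF = [2 -2 -2 -1 8; 0 -6 -1 -2 -22; 0 0 2 6 -80; 0 0 0 -1 -61]

Forward elimination:
R2 <- R2 - (2)*R1:  [   0   -6   -1   -2  -22 ]
R3 <- R3 - (-2)*R1:  [  0  24   6  14   8 ]
R4 <- R4 - (-4)*R1:  [   0  -18   -7  -19   33 ]
R3 <- R3 - (-4)*R2:  [   0    0    2    6  -80 ]
R4 <- R4 - (3)*R2:  [   0    0   -4  -13   99 ]
R4 <- R4 - (-2)*R3:  [   0    0    0   -1  -61 ]
Row echelon form:
[ 2  -2  -2  -1  |    8 ]
[ 0  -6  -1  -2  |  -22 ]
[ 0   0   2   6  |  -80 ]
[ 0   0   0  -1  |  -61 ]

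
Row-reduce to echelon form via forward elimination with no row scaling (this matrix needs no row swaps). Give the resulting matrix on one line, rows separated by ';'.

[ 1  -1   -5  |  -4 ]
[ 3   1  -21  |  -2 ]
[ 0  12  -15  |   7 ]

Forward elimination:
R2 <- R2 - (3)*R1:  [  0   4  -6  10 ]
R3 <- R3 - (3)*R2:  [   0    0    3  -23 ]
Row echelon form:
[ 1  -1  -5  |   -4 ]
[ 0   4  -6  |   10 ]
[ 0   0   3  |  -23 ]

REF = [1 -1 -5 -4; 0 4 -6 10; 0 0 3 -23]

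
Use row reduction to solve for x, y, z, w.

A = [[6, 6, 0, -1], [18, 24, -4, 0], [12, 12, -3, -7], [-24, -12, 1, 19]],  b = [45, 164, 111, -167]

(2, 5, -2, -3)

Forward elimination on [A|b]:
R2 <- R2 - (3)*R1:  [  0   6  -4   3  29 ]
R3 <- R3 - (2)*R1:  [  0   0  -3  -5  21 ]
R4 <- R4 - (-4)*R1:  [  0  12   1  15  13 ]
R4 <- R4 - (2)*R2:  [   0    0    9    9  -45 ]
R4 <- R4 - (-3)*R3:  [  0   0   0  -6  18 ]
Row echelon form:
[ 6  6   0  -1  |  45 ]
[ 0  6  -4   3  |  29 ]
[ 0  0  -3  -5  |  21 ]
[ 0  0   0  -6  |  18 ]
Back-substitution:
w = (18) / -6 = -3
z = (21 - (-5)*(-3)) / -3 = -2
y = (29 - (-4)*(-2) - (3)*(-3)) / 6 = 5
x = (45 - (6)*(5) - (-1)*(-3)) / 6 = 2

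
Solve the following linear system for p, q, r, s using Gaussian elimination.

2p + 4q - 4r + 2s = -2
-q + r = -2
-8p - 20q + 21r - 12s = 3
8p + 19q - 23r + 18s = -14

(-5, 5, 3, 0)

Forward elimination on [A|b]:
R3 <- R3 - (-4)*R1:  [  0  -4   5  -4  -5 ]
R4 <- R4 - (4)*R1:  [  0   3  -7  10  -6 ]
R3 <- R3 - (4)*R2:  [  0   0   1  -4   3 ]
R4 <- R4 - (-3)*R2:  [   0    0   -4   10  -12 ]
R4 <- R4 - (-4)*R3:  [  0   0   0  -6   0 ]
Row echelon form:
[ 2   4  -4   2  |  -2 ]
[ 0  -1   1   0  |  -2 ]
[ 0   0   1  -4  |   3 ]
[ 0   0   0  -6  |   0 ]
Back-substitution:
s = (0) / -6 = 0
r = (3 - (-4)*(0)) / 1 = 3
q = (-2 - (1)*(3)) / -1 = 5
p = (-2 - (4)*(5) - (-4)*(3) - (2)*(0)) / 2 = -5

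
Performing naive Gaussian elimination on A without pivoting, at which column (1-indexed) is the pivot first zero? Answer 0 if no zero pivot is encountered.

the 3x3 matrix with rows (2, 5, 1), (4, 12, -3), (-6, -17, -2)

first zero-pivot column = 0

Naive forward elimination:
R2 <- R2 - (2)*R1:  [  0   2  -5 ]
R3 <- R3 - (-3)*R1:  [  0  -2   1 ]
R3 <- R3 - (-1)*R2:  [  0   0  -4 ]
All pivots nonzero; naive elimination completes without hitting a zero pivot.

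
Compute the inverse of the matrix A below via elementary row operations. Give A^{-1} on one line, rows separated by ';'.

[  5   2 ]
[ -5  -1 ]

Gauss-Jordan on [A | I]:
R1 <- (1/5)*R1:  [   1  2/5  |  1/5    0 ]
R2 <- R2 - (-5)*R1:  [ 0  1  |  1  1 ]
R1 <- R1 - (2/5)*R2:  [    1     0  |  -1/5  -2/5 ]
Right block of [I | A^{-1}] is the inverse:
[ -1/5  -2/5 ]
[    1     1 ]

inverse = [-1/5 -2/5; 1 1]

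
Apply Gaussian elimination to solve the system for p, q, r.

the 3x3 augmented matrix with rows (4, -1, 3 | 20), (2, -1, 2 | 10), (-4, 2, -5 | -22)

Forward elimination on [A|b]:
R2 <- R2 - (1/2)*R1:  [    0  -1/2   1/2     0 ]
R3 <- R3 - (-1)*R1:  [  0   1  -2  -2 ]
R3 <- R3 - (-2)*R2:  [  0   0  -1  -2 ]
Row echelon form:
[ 4    -1    3  |  20 ]
[ 0  -1/2  1/2  |   0 ]
[ 0     0   -1  |  -2 ]
Back-substitution:
r = (-2) / -1 = 2
q = (0 - (1/2)*(2)) / (-1/2) = 2
p = (20 - (-1)*(2) - (3)*(2)) / 4 = 4

(4, 2, 2)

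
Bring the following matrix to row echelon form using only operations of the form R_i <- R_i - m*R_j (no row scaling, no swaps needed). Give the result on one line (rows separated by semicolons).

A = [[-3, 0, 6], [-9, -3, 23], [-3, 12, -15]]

Forward elimination:
R2 <- R2 - (3)*R1:  [  0  -3   5 ]
R3 <- R3 - (1)*R1:  [   0   12  -21 ]
R3 <- R3 - (-4)*R2:  [  0   0  -1 ]
Row echelon form:
[ -3   0   6 ]
[  0  -3   5 ]
[  0   0  -1 ]

REF = [-3 0 6; 0 -3 5; 0 0 -1]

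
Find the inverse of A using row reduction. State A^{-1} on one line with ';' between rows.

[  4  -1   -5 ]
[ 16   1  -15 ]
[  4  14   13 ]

inverse = [223/60 -19/20 1/3; -67/15 6/5 -1/3; 11/3 -1 1/3]

Gauss-Jordan on [A | I]:
R1 <- (1/4)*R1:  [    1  -1/4  -5/4  |   1/4     0     0 ]
R2 <- R2 - (16)*R1:  [  0   5   5  |  -4   1   0 ]
R3 <- R3 - (4)*R1:  [  0  15  18  |  -1   0   1 ]
R2 <- (1/5)*R2:  [    0     1     1  |  -4/5   1/5     0 ]
R1 <- R1 - (-1/4)*R2:  [    1     0    -1  |  1/20  1/20     0 ]
R3 <- R3 - (15)*R2:  [  0   0   3  |  11  -3   1 ]
R3 <- (1/3)*R3:  [    0     0     1  |  11/3    -1   1/3 ]
R1 <- R1 - (-1)*R3:  [      1       0       0  |  223/60  -19/20     1/3 ]
R2 <- R2 - (1)*R3:  [      0       1       0  |  -67/15     6/5    -1/3 ]
Right block of [I | A^{-1}] is the inverse:
[ 223/60  -19/20   1/3 ]
[ -67/15     6/5  -1/3 ]
[   11/3      -1   1/3 ]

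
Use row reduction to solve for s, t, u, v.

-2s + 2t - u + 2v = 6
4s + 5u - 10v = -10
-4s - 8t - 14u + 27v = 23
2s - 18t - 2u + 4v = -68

(5, 5, -4, 1)

Forward elimination on [A|b]:
R2 <- R2 - (-2)*R1:  [  0   4   3  -6   2 ]
R3 <- R3 - (2)*R1:  [   0  -12  -12   23   11 ]
R4 <- R4 - (-1)*R1:  [   0  -16   -3    6  -62 ]
R3 <- R3 - (-3)*R2:  [  0   0  -3   5  17 ]
R4 <- R4 - (-4)*R2:  [   0    0    9  -18  -54 ]
R4 <- R4 - (-3)*R3:  [  0   0   0  -3  -3 ]
Row echelon form:
[ -2  2  -1   2  |   6 ]
[  0  4   3  -6  |   2 ]
[  0  0  -3   5  |  17 ]
[  0  0   0  -3  |  -3 ]
Back-substitution:
v = (-3) / -3 = 1
u = (17 - (5)*(1)) / -3 = -4
t = (2 - (3)*(-4) - (-6)*(1)) / 4 = 5
s = (6 - (2)*(5) - (-1)*(-4) - (2)*(1)) / -2 = 5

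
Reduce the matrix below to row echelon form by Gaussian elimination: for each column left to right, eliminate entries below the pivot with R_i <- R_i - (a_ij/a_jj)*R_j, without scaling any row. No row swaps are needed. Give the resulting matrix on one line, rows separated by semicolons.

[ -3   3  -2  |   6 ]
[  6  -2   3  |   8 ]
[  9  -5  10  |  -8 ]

Forward elimination:
R2 <- R2 - (-2)*R1:  [  0   4  -1  20 ]
R3 <- R3 - (-3)*R1:  [  0   4   4  10 ]
R3 <- R3 - (1)*R2:  [   0    0    5  -10 ]
Row echelon form:
[ -3  3  -2  |    6 ]
[  0  4  -1  |   20 ]
[  0  0   5  |  -10 ]

REF = [-3 3 -2 6; 0 4 -1 20; 0 0 5 -10]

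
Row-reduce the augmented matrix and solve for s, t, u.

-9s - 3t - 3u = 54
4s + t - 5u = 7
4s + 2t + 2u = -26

(-5, 2, -5)

Forward elimination on [A|b]:
R2 <- R2 - (-4/9)*R1:  [     0   -1/3  -19/3     31 ]
R3 <- R3 - (-4/9)*R1:  [   0  2/3  2/3   -2 ]
R3 <- R3 - (-2)*R2:  [   0    0  -12   60 ]
Row echelon form:
[ -9    -3     -3  |  54 ]
[  0  -1/3  -19/3  |  31 ]
[  0     0    -12  |  60 ]
Back-substitution:
u = (60) / -12 = -5
t = (31 - (-19/3)*(-5)) / (-1/3) = 2
s = (54 - (-3)*(2) - (-3)*(-5)) / -9 = -5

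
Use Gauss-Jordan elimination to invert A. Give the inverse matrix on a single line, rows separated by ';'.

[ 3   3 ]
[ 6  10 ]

inverse = [5/6 -1/4; -1/2 1/4]

Gauss-Jordan on [A | I]:
R1 <- (1/3)*R1:  [   1    1  |  1/3    0 ]
R2 <- R2 - (6)*R1:  [  0   4  |  -2   1 ]
R2 <- (1/4)*R2:  [    0     1  |  -1/2   1/4 ]
R1 <- R1 - (1)*R2:  [    1     0  |   5/6  -1/4 ]
Right block of [I | A^{-1}] is the inverse:
[  5/6  -1/4 ]
[ -1/2   1/4 ]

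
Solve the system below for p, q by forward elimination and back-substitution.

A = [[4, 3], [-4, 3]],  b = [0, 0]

Forward elimination on [A|b]:
R2 <- R2 - (-1)*R1:  [ 0  6  0 ]
Row echelon form:
[ 4  3  |  0 ]
[ 0  6  |  0 ]
Back-substitution:
q = (0) / 6 = 0
p = (0 - (3)*(0)) / 4 = 0

(0, 0)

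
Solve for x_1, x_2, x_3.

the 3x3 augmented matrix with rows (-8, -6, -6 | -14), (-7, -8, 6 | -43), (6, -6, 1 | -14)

Forward elimination on [A|b]:
R2 <- R2 - (7/8)*R1:  [      0   -11/4    45/4  -123/4 ]
R3 <- R3 - (-3/4)*R1:  [     0  -21/2   -7/2  -49/2 ]
R3 <- R3 - (42/11)*R2:  [       0        0  -511/11  1022/11 ]
Row echelon form:
[ -8     -6       -6  |      -14 ]
[  0  -11/4     45/4  |   -123/4 ]
[  0      0  -511/11  |  1022/11 ]
Back-substitution:
x_3 = (1022/11) / (-511/11) = -2
x_2 = (-123/4 - (45/4)*(-2)) / (-11/4) = 3
x_1 = (-14 - (-6)*(3) - (-6)*(-2)) / -8 = 1

(1, 3, -2)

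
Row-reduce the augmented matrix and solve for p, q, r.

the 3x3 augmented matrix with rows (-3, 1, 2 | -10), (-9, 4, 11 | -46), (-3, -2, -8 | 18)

Forward elimination on [A|b]:
R2 <- R2 - (3)*R1:  [   0    1    5  -16 ]
R3 <- R3 - (1)*R1:  [   0   -3  -10   28 ]
R3 <- R3 - (-3)*R2:  [   0    0    5  -20 ]
Row echelon form:
[ -3  1  2  |  -10 ]
[  0  1  5  |  -16 ]
[  0  0  5  |  -20 ]
Back-substitution:
r = (-20) / 5 = -4
q = (-16 - (5)*(-4)) / 1 = 4
p = (-10 - (1)*(4) - (2)*(-4)) / -3 = 2

(2, 4, -4)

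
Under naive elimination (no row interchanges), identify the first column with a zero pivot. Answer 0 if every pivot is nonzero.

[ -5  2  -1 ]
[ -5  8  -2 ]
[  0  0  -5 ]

first zero-pivot column = 0

Naive forward elimination:
R2 <- R2 - (1)*R1:  [  0   6  -1 ]
All pivots nonzero; naive elimination completes without hitting a zero pivot.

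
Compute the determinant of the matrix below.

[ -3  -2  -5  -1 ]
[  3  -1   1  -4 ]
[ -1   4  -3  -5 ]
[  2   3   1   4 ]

det(A) = -548

Forward elimination:
R2 <- R2 - (-1)*R1:  [  0  -3  -4  -5 ]
R3 <- R3 - (1/3)*R1:  [     0   14/3   -4/3  -14/3 ]
R4 <- R4 - (-2/3)*R1:  [    0   5/3  -7/3  10/3 ]
R3 <- R3 - (-14/9)*R2:  [      0       0   -68/9  -112/9 ]
R4 <- R4 - (-5/9)*R2:  [     0      0  -41/9    5/9 ]
R4 <- R4 - (41/68)*R3:  [      0       0       0  137/17 ]
Upper-triangular form:
[ -3  -2     -5      -1 ]
[  0  -3     -4      -5 ]
[  0   0  -68/9  -112/9 ]
[  0   0      0  137/17 ]
det(A) = (-1)^0 * (-3) * (-3) * (-68/9) * (137/17) = -548  (0 row swaps -> sign +1)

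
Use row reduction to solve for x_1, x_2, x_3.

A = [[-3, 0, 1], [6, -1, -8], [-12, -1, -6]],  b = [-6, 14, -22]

(2, -2, 0)

Forward elimination on [A|b]:
R2 <- R2 - (-2)*R1:  [  0  -1  -6   2 ]
R3 <- R3 - (4)*R1:  [   0   -1  -10    2 ]
R3 <- R3 - (1)*R2:  [  0   0  -4   0 ]
Row echelon form:
[ -3   0   1  |  -6 ]
[  0  -1  -6  |   2 ]
[  0   0  -4  |   0 ]
Back-substitution:
x_3 = (0) / -4 = 0
x_2 = (2 - (-6)*(0)) / -1 = -2
x_1 = (-6 - (1)*(0)) / -3 = 2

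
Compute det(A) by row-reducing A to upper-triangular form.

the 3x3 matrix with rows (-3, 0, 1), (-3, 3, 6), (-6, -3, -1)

det(A) = -18

Forward elimination:
R2 <- R2 - (1)*R1:  [ 0  3  5 ]
R3 <- R3 - (2)*R1:  [  0  -3  -3 ]
R3 <- R3 - (-1)*R2:  [ 0  0  2 ]
Upper-triangular form:
[ -3  0  1 ]
[  0  3  5 ]
[  0  0  2 ]
det(A) = (-1)^0 * (-3) * (3) * (2) = -18  (0 row swaps -> sign +1)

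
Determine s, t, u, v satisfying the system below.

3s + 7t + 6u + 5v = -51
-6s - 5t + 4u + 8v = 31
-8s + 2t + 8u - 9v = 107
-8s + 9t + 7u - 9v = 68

(-5, -5, 4, -5)

Forward elimination on [A|b]:
R2 <- R2 - (-2)*R1:  [   0    9   16   18  -71 ]
R3 <- R3 - (-8/3)*R1:  [    0  62/3    24  13/3   -29 ]
R4 <- R4 - (-8/3)*R1:  [    0  83/3    23  13/3   -68 ]
R3 <- R3 - (62/27)*R2:  [       0        0  -344/27      -37  3619/27 ]
R4 <- R4 - (83/27)*R2:  [       0        0  -707/27      -51  4057/27 ]
R4 <- R4 - (707/344)*R3:  [          0           0           0    8615/344  -43075/344 ]
Row echelon form:
[ 3  7        6         5  |         -51 ]
[ 0  9       16        18  |         -71 ]
[ 0  0  -344/27       -37  |     3619/27 ]
[ 0  0        0  8615/344  |  -43075/344 ]
Back-substitution:
v = (-43075/344) / (8615/344) = -5
u = (3619/27 - (-37)*(-5)) / (-344/27) = 4
t = (-71 - (16)*(4) - (18)*(-5)) / 9 = -5
s = (-51 - (7)*(-5) - (6)*(4) - (5)*(-5)) / 3 = -5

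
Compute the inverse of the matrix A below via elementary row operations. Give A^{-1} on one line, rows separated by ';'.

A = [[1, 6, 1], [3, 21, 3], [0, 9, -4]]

Gauss-Jordan on [A | I]:
R2 <- R2 - (3)*R1:  [  0   3   0  |  -3   1   0 ]
R2 <- (1/3)*R2:  [   0    1    0  |   -1  1/3    0 ]
R1 <- R1 - (6)*R2:  [  1   0   1  |   7  -2   0 ]
R3 <- R3 - (9)*R2:  [  0   0  -4  |   9  -3   1 ]
R3 <- (1/-4)*R3:  [    0     0     1  |  -9/4   3/4  -1/4 ]
R1 <- R1 - (1)*R3:  [     1      0      0  |   37/4  -11/4    1/4 ]
Right block of [I | A^{-1}] is the inverse:
[ 37/4  -11/4   1/4 ]
[   -1    1/3     0 ]
[ -9/4    3/4  -1/4 ]

inverse = [37/4 -11/4 1/4; -1 1/3 0; -9/4 3/4 -1/4]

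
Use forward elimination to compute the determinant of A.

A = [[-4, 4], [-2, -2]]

Forward elimination:
R2 <- R2 - (1/2)*R1:  [  0  -4 ]
Upper-triangular form:
[ -4   4 ]
[  0  -4 ]
det(A) = (-1)^0 * (-4) * (-4) = 16  (0 row swaps -> sign +1)

det(A) = 16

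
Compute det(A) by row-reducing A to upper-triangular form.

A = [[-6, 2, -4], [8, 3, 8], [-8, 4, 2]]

det(A) = -228

Forward elimination:
R2 <- R2 - (-4/3)*R1:  [    0  17/3   8/3 ]
R3 <- R3 - (4/3)*R1:  [    0   4/3  22/3 ]
R3 <- R3 - (4/17)*R2:  [      0       0  114/17 ]
Upper-triangular form:
[ -6     2      -4 ]
[  0  17/3     8/3 ]
[  0     0  114/17 ]
det(A) = (-1)^0 * (-6) * (17/3) * (114/17) = -228  (0 row swaps -> sign +1)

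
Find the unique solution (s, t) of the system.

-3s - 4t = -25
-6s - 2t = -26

Forward elimination on [A|b]:
R2 <- R2 - (2)*R1:  [  0   6  24 ]
Row echelon form:
[ -3  -4  |  -25 ]
[  0   6  |   24 ]
Back-substitution:
t = (24) / 6 = 4
s = (-25 - (-4)*(4)) / -3 = 3

(3, 4)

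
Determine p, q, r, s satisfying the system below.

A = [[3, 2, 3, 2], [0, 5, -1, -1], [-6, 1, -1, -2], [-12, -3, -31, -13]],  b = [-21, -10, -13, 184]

Forward elimination on [A|b]:
R3 <- R3 - (-2)*R1:  [   0    5    5    2  -55 ]
R4 <- R4 - (-4)*R1:  [   0    5  -19   -5  100 ]
R3 <- R3 - (1)*R2:  [   0    0    6    3  -45 ]
R4 <- R4 - (1)*R2:  [   0    0  -18   -4  110 ]
R4 <- R4 - (-3)*R3:  [   0    0    0    5  -25 ]
Row echelon form:
[ 3  2   3   2  |  -21 ]
[ 0  5  -1  -1  |  -10 ]
[ 0  0   6   3  |  -45 ]
[ 0  0   0   5  |  -25 ]
Back-substitution:
s = (-25) / 5 = -5
r = (-45 - (3)*(-5)) / 6 = -5
q = (-10 - (-1)*(-5) - (-1)*(-5)) / 5 = -4
p = (-21 - (2)*(-4) - (3)*(-5) - (2)*(-5)) / 3 = 4

(4, -4, -5, -5)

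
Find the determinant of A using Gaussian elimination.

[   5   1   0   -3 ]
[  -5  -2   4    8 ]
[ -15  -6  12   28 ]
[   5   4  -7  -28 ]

det(A) = 100

Forward elimination:
R2 <- R2 - (-1)*R1:  [  0  -1   4   5 ]
R3 <- R3 - (-3)*R1:  [  0  -3  12  19 ]
R4 <- R4 - (1)*R1:  [   0    3   -7  -25 ]
R3 <- R3 - (3)*R2:  [ 0  0  0  4 ]
R4 <- R4 - (-3)*R2:  [   0    0    5  -10 ]
R3 <-> R4   (pivot in column 3 was zero)
[ 5   1  0   -3 ]
[ 0  -1  4    5 ]
[ 0   0  5  -10 ]
[ 0   0  0    4 ]
Upper-triangular form:
[ 5   1  0   -3 ]
[ 0  -1  4    5 ]
[ 0   0  5  -10 ]
[ 0   0  0    4 ]
det(A) = (-1)^1 * (5) * (-1) * (5) * (4) = 100  (1 row swap -> sign -1)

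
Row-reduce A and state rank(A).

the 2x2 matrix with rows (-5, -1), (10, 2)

rank(A) = 1

Row reduction:
R2 <- R2 - (-2)*R1:  [ 0  0 ]
Row echelon form:
[ -5  -1 ]
[  0   0 ]
Nonzero rows / pivot columns: 1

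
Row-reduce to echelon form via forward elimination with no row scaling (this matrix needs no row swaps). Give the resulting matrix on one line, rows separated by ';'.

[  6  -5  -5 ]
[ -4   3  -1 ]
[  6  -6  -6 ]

Forward elimination:
R2 <- R2 - (-2/3)*R1:  [     0   -1/3  -13/3 ]
R3 <- R3 - (1)*R1:  [  0  -1  -1 ]
R3 <- R3 - (3)*R2:  [  0   0  12 ]
Row echelon form:
[ 6    -5     -5 ]
[ 0  -1/3  -13/3 ]
[ 0     0     12 ]

REF = [6 -5 -5; 0 -1/3 -13/3; 0 0 12]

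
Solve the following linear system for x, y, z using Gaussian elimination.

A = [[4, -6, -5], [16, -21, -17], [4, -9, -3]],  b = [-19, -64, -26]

Forward elimination on [A|b]:
R2 <- R2 - (4)*R1:  [  0   3   3  12 ]
R3 <- R3 - (1)*R1:  [  0  -3   2  -7 ]
R3 <- R3 - (-1)*R2:  [ 0  0  5  5 ]
Row echelon form:
[ 4  -6  -5  |  -19 ]
[ 0   3   3  |   12 ]
[ 0   0   5  |    5 ]
Back-substitution:
z = (5) / 5 = 1
y = (12 - (3)*(1)) / 3 = 3
x = (-19 - (-6)*(3) - (-5)*(1)) / 4 = 1

(1, 3, 1)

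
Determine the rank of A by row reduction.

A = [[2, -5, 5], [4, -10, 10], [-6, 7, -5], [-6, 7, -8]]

Row reduction:
R2 <- R2 - (2)*R1:  [ 0  0  0 ]
R3 <- R3 - (-3)*R1:  [  0  -8  10 ]
R4 <- R4 - (-3)*R1:  [  0  -8   7 ]
R2 <-> R3   (pivot in column 2 was zero)
[ 2  -5   5 ]
[ 0  -8  10 ]
[ 0   0   0 ]
[ 0  -8   7 ]
R4 <- R4 - (1)*R2:  [  0   0  -3 ]
R3 <-> R4   (pivot in column 3 was zero)
[ 2  -5   5 ]
[ 0  -8  10 ]
[ 0   0  -3 ]
[ 0   0   0 ]
Row echelon form:
[ 2  -5   5 ]
[ 0  -8  10 ]
[ 0   0  -3 ]
[ 0   0   0 ]
Nonzero rows / pivot columns: 3

rank(A) = 3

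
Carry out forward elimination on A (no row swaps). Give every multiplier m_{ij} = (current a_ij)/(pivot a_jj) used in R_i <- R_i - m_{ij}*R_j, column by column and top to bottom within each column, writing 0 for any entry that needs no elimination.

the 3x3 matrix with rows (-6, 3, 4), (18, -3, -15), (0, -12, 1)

Forward elimination:
R2 <- R2 - (-3)*R1:  [  0   6  -3 ]
R3: entry in column 1 is already 0 -> m_{31} = 0 (no row operation needed)
R3 <- R3 - (-2)*R2:  [  0   0  -5 ]
Multipliers (in order of application): m_{21} = -3, m_{31} = 0, m_{32} = -2

multipliers: -3, 0, -2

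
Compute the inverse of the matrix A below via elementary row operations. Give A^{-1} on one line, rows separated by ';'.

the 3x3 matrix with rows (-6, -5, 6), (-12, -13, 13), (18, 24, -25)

Gauss-Jordan on [A | I]:
R1 <- (1/-6)*R1:  [    1   5/6    -1  |  -1/6     0     0 ]
R2 <- R2 - (-12)*R1:  [  0  -3   1  |  -2   1   0 ]
R3 <- R3 - (18)*R1:  [  0   9  -7  |   3   0   1 ]
R2 <- (1/-3)*R2:  [    0     1  -1/3  |   2/3  -1/3     0 ]
R1 <- R1 - (5/6)*R2:  [      1       0  -13/18  |  -13/18    5/18       0 ]
R3 <- R3 - (9)*R2:  [  0   0  -4  |  -3   3   1 ]
R3 <- (1/-4)*R3:  [    0     0     1  |   3/4  -3/4  -1/4 ]
R1 <- R1 - (-13/18)*R3:  [      1       0       0  |  -13/72  -19/72  -13/72 ]
R2 <- R2 - (-1/3)*R3:  [     0      1      0  |  11/12  -7/12  -1/12 ]
Right block of [I | A^{-1}] is the inverse:
[ -13/72  -19/72  -13/72 ]
[  11/12   -7/12   -1/12 ]
[    3/4    -3/4    -1/4 ]

inverse = [-13/72 -19/72 -13/72; 11/12 -7/12 -1/12; 3/4 -3/4 -1/4]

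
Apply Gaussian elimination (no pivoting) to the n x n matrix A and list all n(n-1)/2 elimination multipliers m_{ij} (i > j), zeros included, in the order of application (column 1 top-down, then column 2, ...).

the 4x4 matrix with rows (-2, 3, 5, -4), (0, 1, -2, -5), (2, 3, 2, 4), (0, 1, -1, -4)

Forward elimination:
R2: entry in column 1 is already 0 -> m_{21} = 0 (no row operation needed)
R3 <- R3 - (-1)*R1:  [ 0  6  7  0 ]
R4: entry in column 1 is already 0 -> m_{41} = 0 (no row operation needed)
R3 <- R3 - (6)*R2:  [  0   0  19  30 ]
R4 <- R4 - (1)*R2:  [ 0  0  1  1 ]
R4 <- R4 - (1/19)*R3:  [      0       0       0  -11/19 ]
Multipliers (in order of application): m_{21} = 0, m_{31} = -1, m_{41} = 0, m_{32} = 6, m_{42} = 1, m_{43} = 1/19

multipliers: 0, -1, 0, 6, 1, 1/19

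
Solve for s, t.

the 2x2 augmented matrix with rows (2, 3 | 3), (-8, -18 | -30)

(-3, 3)

Forward elimination on [A|b]:
R2 <- R2 - (-4)*R1:  [   0   -6  -18 ]
Row echelon form:
[ 2   3  |    3 ]
[ 0  -6  |  -18 ]
Back-substitution:
t = (-18) / -6 = 3
s = (3 - (3)*(3)) / 2 = -3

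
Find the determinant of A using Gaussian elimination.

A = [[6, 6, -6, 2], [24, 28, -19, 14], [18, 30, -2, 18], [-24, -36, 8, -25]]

det(A) = -120

Forward elimination:
R2 <- R2 - (4)*R1:  [ 0  4  5  6 ]
R3 <- R3 - (3)*R1:  [  0  12  16  12 ]
R4 <- R4 - (-4)*R1:  [   0  -12  -16  -17 ]
R3 <- R3 - (3)*R2:  [  0   0   1  -6 ]
R4 <- R4 - (-3)*R2:  [  0   0  -1   1 ]
R4 <- R4 - (-1)*R3:  [  0   0   0  -5 ]
Upper-triangular form:
[ 6  6  -6   2 ]
[ 0  4   5   6 ]
[ 0  0   1  -6 ]
[ 0  0   0  -5 ]
det(A) = (-1)^0 * (6) * (4) * (1) * (-5) = -120  (0 row swaps -> sign +1)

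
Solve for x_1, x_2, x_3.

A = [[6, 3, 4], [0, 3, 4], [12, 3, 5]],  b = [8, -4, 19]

Forward elimination on [A|b]:
R3 <- R3 - (2)*R1:  [  0  -3  -3   3 ]
R3 <- R3 - (-1)*R2:  [  0   0   1  -1 ]
Row echelon form:
[ 6  3  4  |   8 ]
[ 0  3  4  |  -4 ]
[ 0  0  1  |  -1 ]
Back-substitution:
x_3 = (-1) / 1 = -1
x_2 = (-4 - (4)*(-1)) / 3 = 0
x_1 = (8 - (3)*(0) - (4)*(-1)) / 6 = 2

(2, 0, -1)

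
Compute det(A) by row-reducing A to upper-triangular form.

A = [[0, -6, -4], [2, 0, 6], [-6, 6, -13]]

det(A) = 12

Forward elimination:
R1 <-> R2   (pivot in column 1 was zero)
[  2   0    6 ]
[  0  -6   -4 ]
[ -6   6  -13 ]
R3 <- R3 - (-3)*R1:  [ 0  6  5 ]
R3 <- R3 - (-1)*R2:  [ 0  0  1 ]
Upper-triangular form:
[ 2   0   6 ]
[ 0  -6  -4 ]
[ 0   0   1 ]
det(A) = (-1)^1 * (2) * (-6) * (1) = 12  (1 row swap -> sign -1)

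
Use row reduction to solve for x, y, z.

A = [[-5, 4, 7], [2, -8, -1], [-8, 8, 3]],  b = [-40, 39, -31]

Forward elimination on [A|b]:
R2 <- R2 - (-2/5)*R1:  [     0  -32/5    9/5     23 ]
R3 <- R3 - (8/5)*R1:  [     0    8/5  -41/5     33 ]
R3 <- R3 - (-1/4)*R2:  [     0      0  -31/4  155/4 ]
Row echelon form:
[ -5      4      7  |    -40 ]
[  0  -32/5    9/5  |     23 ]
[  0      0  -31/4  |  155/4 ]
Back-substitution:
z = (155/4) / (-31/4) = -5
y = (23 - (9/5)*(-5)) / (-32/5) = -5
x = (-40 - (4)*(-5) - (7)*(-5)) / -5 = -3

(-3, -5, -5)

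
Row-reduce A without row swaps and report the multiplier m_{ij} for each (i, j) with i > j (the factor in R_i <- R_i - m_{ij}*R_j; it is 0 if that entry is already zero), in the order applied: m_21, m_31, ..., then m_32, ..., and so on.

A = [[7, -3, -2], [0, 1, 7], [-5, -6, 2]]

Forward elimination:
R2: entry in column 1 is already 0 -> m_{21} = 0 (no row operation needed)
R3 <- R3 - (-5/7)*R1:  [     0  -57/7    4/7 ]
R3 <- R3 - (-57/7)*R2:  [     0      0  403/7 ]
Multipliers (in order of application): m_{21} = 0, m_{31} = -5/7, m_{32} = -57/7

multipliers: 0, -5/7, -57/7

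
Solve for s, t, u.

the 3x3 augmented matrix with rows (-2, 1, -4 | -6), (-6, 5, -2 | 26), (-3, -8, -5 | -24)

Forward elimination on [A|b]:
R2 <- R2 - (3)*R1:  [  0   2  10  44 ]
R3 <- R3 - (3/2)*R1:  [     0  -19/2      1    -15 ]
R3 <- R3 - (-19/4)*R2:  [    0     0  97/2   194 ]
Row echelon form:
[ -2  1    -4  |   -6 ]
[  0  2    10  |   44 ]
[  0  0  97/2  |  194 ]
Back-substitution:
u = (194) / (97/2) = 4
t = (44 - (10)*(4)) / 2 = 2
s = (-6 - (1)*(2) - (-4)*(4)) / -2 = -4

(-4, 2, 4)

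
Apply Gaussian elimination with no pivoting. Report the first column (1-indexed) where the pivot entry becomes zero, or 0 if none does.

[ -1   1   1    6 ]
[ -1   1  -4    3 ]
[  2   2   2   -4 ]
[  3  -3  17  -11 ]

first zero-pivot column = 2

Naive forward elimination:
R2 <- R2 - (1)*R1:  [  0   0  -5  -3 ]
R3 <- R3 - (-2)*R1:  [ 0  4  4  8 ]
R4 <- R4 - (-3)*R1:  [  0   0  20   7 ]
Matrix at this point:
[ -1  1   1   6 ]
[  0  0  -5  -3 ]
[  0  4   4   8 ]
[  0  0  20   7 ]
Pivot entry (2,2) is zero but row 3 has 4 in column 2 -> naive elimination stops; a row interchange (e.g. R2 <-> R3) would be required here.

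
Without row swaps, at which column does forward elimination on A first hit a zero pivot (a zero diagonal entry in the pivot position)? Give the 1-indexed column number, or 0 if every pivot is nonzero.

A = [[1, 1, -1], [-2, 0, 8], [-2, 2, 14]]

Naive forward elimination:
R2 <- R2 - (-2)*R1:  [ 0  2  6 ]
R3 <- R3 - (-2)*R1:  [  0   4  12 ]
R3 <- R3 - (2)*R2:  [ 0  0  0 ]
Matrix at this point:
[ 1  1  -1 ]
[ 0  2   6 ]
[ 0  0   0 ]
Pivot entry (3,3) in the last row is zero and there are no rows below to swap with -> zero pivot in column 3 (A is singular).

first zero-pivot column = 3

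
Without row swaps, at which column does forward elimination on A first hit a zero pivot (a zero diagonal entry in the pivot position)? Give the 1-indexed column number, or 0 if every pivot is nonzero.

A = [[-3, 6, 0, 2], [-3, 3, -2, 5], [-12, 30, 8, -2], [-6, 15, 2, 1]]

Naive forward elimination:
R2 <- R2 - (1)*R1:  [  0  -3  -2   3 ]
R3 <- R3 - (4)*R1:  [   0    6    8  -10 ]
R4 <- R4 - (2)*R1:  [  0   3   2  -3 ]
R3 <- R3 - (-2)*R2:  [  0   0   4  -4 ]
R4 <- R4 - (-1)*R2:  [ 0  0  0  0 ]
Matrix at this point:
[ -3   6   0   2 ]
[  0  -3  -2   3 ]
[  0   0   4  -4 ]
[  0   0   0   0 ]
Pivot entry (4,4) in the last row is zero and there are no rows below to swap with -> zero pivot in column 4 (A is singular).

first zero-pivot column = 4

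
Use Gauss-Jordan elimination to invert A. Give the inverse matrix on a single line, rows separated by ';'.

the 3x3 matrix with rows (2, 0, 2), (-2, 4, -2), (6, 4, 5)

inverse = [-7/2 -1 1; 1/4 1/4 0; 4 1 -1]

Gauss-Jordan on [A | I]:
R1 <- (1/2)*R1:  [   1    0    1  |  1/2    0    0 ]
R2 <- R2 - (-2)*R1:  [ 0  4  0  |  1  1  0 ]
R3 <- R3 - (6)*R1:  [  0   4  -1  |  -3   0   1 ]
R2 <- (1/4)*R2:  [   0    1    0  |  1/4  1/4    0 ]
R3 <- R3 - (4)*R2:  [  0   0  -1  |  -4  -1   1 ]
R3 <- (1/-1)*R3:  [  0   0   1  |   4   1  -1 ]
R1 <- R1 - (1)*R3:  [    1     0     0  |  -7/2    -1     1 ]
Right block of [I | A^{-1}] is the inverse:
[ -7/2   -1   1 ]
[  1/4  1/4   0 ]
[    4    1  -1 ]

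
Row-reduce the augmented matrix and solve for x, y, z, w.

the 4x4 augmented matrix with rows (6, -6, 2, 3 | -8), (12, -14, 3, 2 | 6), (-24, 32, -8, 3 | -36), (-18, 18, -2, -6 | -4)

Forward elimination on [A|b]:
R2 <- R2 - (2)*R1:  [  0  -2  -1  -4  22 ]
R3 <- R3 - (-4)*R1:  [   0    8    0   15  -68 ]
R4 <- R4 - (-3)*R1:  [   0    0    4    3  -28 ]
R3 <- R3 - (-4)*R2:  [  0   0  -4  -1  20 ]
R4 <- R4 - (-1)*R3:  [  0   0   0   2  -8 ]
Row echelon form:
[ 6  -6   2   3  |  -8 ]
[ 0  -2  -1  -4  |  22 ]
[ 0   0  -4  -1  |  20 ]
[ 0   0   0   2  |  -8 ]
Back-substitution:
w = (-8) / 2 = -4
z = (20 - (-1)*(-4)) / -4 = -4
y = (22 - (-1)*(-4) - (-4)*(-4)) / -2 = -1
x = (-8 - (-6)*(-1) - (2)*(-4) - (3)*(-4)) / 6 = 1

(1, -1, -4, -4)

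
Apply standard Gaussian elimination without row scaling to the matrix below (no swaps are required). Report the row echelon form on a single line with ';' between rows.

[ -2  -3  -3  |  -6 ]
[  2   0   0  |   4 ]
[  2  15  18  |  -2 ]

REF = [-2 -3 -3 -6; 0 -3 -3 -2; 0 0 3 -16]

Forward elimination:
R2 <- R2 - (-1)*R1:  [  0  -3  -3  -2 ]
R3 <- R3 - (-1)*R1:  [  0  12  15  -8 ]
R3 <- R3 - (-4)*R2:  [   0    0    3  -16 ]
Row echelon form:
[ -2  -3  -3  |   -6 ]
[  0  -3  -3  |   -2 ]
[  0   0   3  |  -16 ]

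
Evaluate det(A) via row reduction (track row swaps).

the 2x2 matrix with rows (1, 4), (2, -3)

Forward elimination:
R2 <- R2 - (2)*R1:  [   0  -11 ]
Upper-triangular form:
[ 1    4 ]
[ 0  -11 ]
det(A) = (-1)^0 * (1) * (-11) = -11  (0 row swaps -> sign +1)

det(A) = -11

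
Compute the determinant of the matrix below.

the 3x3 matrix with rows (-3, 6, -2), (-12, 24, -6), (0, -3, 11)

det(A) = -18

Forward elimination:
R2 <- R2 - (4)*R1:  [ 0  0  2 ]
R2 <-> R3   (pivot in column 2 was zero)
[ -3   6  -2 ]
[  0  -3  11 ]
[  0   0   2 ]
Upper-triangular form:
[ -3   6  -2 ]
[  0  -3  11 ]
[  0   0   2 ]
det(A) = (-1)^1 * (-3) * (-3) * (2) = -18  (1 row swap -> sign -1)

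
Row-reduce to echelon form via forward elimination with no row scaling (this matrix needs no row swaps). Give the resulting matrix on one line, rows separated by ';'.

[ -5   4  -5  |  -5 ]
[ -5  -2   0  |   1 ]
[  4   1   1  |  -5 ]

REF = [-5 4 -5 -5; 0 -6 5 6; 0 0 1/2 -24/5]

Forward elimination:
R2 <- R2 - (1)*R1:  [  0  -6   5   6 ]
R3 <- R3 - (-4/5)*R1:  [    0  21/5    -3    -9 ]
R3 <- R3 - (-7/10)*R2:  [     0      0    1/2  -24/5 ]
Row echelon form:
[ -5   4   -5  |     -5 ]
[  0  -6    5  |      6 ]
[  0   0  1/2  |  -24/5 ]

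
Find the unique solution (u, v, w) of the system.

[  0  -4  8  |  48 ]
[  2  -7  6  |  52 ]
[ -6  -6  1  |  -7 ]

(4, -2, 5)

Forward elimination on [A|b]:
R1 <-> R2   (pivot in column 1 was zero)
[  2  -7  6  52 ]
[  0  -4  8  48 ]
[ -6  -6  1  -7 ]
R3 <- R3 - (-3)*R1:  [   0  -27   19  149 ]
R3 <- R3 - (27/4)*R2:  [    0     0   -35  -175 ]
Row echelon form:
[ 2  -7    6  |    52 ]
[ 0  -4    8  |    48 ]
[ 0   0  -35  |  -175 ]
Back-substitution:
w = (-175) / -35 = 5
v = (48 - (8)*(5)) / -4 = -2
u = (52 - (-7)*(-2) - (6)*(5)) / 2 = 4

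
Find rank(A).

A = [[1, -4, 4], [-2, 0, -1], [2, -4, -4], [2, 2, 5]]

rank(A) = 3

Row reduction:
R2 <- R2 - (-2)*R1:  [  0  -8   7 ]
R3 <- R3 - (2)*R1:  [   0    4  -12 ]
R4 <- R4 - (2)*R1:  [  0  10  -3 ]
R3 <- R3 - (-1/2)*R2:  [     0      0  -17/2 ]
R4 <- R4 - (-5/4)*R2:  [    0     0  23/4 ]
R4 <- R4 - (-23/34)*R3:  [ 0  0  0 ]
Row echelon form:
[ 1  -4      4 ]
[ 0  -8      7 ]
[ 0   0  -17/2 ]
[ 0   0      0 ]
Nonzero rows / pivot columns: 3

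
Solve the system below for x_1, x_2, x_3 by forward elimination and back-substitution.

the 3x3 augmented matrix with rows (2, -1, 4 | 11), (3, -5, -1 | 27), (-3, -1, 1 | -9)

(4, -3, 0)

Forward elimination on [A|b]:
R2 <- R2 - (3/2)*R1:  [    0  -7/2    -7  21/2 ]
R3 <- R3 - (-3/2)*R1:  [    0  -5/2     7  15/2 ]
R3 <- R3 - (5/7)*R2:  [  0   0  12   0 ]
Row echelon form:
[ 2    -1   4  |    11 ]
[ 0  -7/2  -7  |  21/2 ]
[ 0     0  12  |     0 ]
Back-substitution:
x_3 = (0) / 12 = 0
x_2 = (21/2 - (-7)*(0)) / (-7/2) = -3
x_1 = (11 - (-1)*(-3) - (4)*(0)) / 2 = 4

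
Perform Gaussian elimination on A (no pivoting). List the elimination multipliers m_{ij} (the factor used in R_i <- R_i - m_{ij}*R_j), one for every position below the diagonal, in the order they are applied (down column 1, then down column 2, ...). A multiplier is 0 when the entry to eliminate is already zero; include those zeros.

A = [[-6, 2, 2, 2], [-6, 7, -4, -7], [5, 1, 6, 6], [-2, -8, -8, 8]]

multipliers: 1, -5/6, 1/3, 8/15, -26/15, -286/163

Forward elimination:
R2 <- R2 - (1)*R1:  [  0   5  -6  -9 ]
R3 <- R3 - (-5/6)*R1:  [    0   8/3  23/3  23/3 ]
R4 <- R4 - (1/3)*R1:  [     0  -26/3  -26/3   22/3 ]
R3 <- R3 - (8/15)*R2:  [      0       0  163/15  187/15 ]
R4 <- R4 - (-26/15)*R2:  [       0        0  -286/15  -124/15 ]
R4 <- R4 - (-286/163)*R3:  [        0         0         0  2218/163 ]
Multipliers (in order of application): m_{21} = 1, m_{31} = -5/6, m_{41} = 1/3, m_{32} = 8/15, m_{42} = -26/15, m_{43} = -286/163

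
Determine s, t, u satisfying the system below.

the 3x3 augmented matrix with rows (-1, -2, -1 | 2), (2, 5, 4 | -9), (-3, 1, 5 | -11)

Forward elimination on [A|b]:
R2 <- R2 - (-2)*R1:  [  0   1   2  -5 ]
R3 <- R3 - (3)*R1:  [   0    7    8  -17 ]
R3 <- R3 - (7)*R2:  [  0   0  -6  18 ]
Row echelon form:
[ -1  -2  -1  |   2 ]
[  0   1   2  |  -5 ]
[  0   0  -6  |  18 ]
Back-substitution:
u = (18) / -6 = -3
t = (-5 - (2)*(-3)) / 1 = 1
s = (2 - (-2)*(1) - (-1)*(-3)) / -1 = -1

(-1, 1, -3)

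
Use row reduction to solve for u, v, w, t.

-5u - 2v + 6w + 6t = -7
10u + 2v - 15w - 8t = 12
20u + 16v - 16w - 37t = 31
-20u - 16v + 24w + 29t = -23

Forward elimination on [A|b]:
R2 <- R2 - (-2)*R1:  [  0  -2  -3   4  -2 ]
R3 <- R3 - (-4)*R1:  [   0    8    8  -13    3 ]
R4 <- R4 - (4)*R1:  [  0  -8   0   5   5 ]
R3 <- R3 - (-4)*R2:  [  0   0  -4   3  -5 ]
R4 <- R4 - (4)*R2:  [   0    0   12  -11   13 ]
R4 <- R4 - (-3)*R3:  [  0   0   0  -2  -2 ]
Row echelon form:
[ -5  -2   6   6  |  -7 ]
[  0  -2  -3   4  |  -2 ]
[  0   0  -4   3  |  -5 ]
[  0   0   0  -2  |  -2 ]
Back-substitution:
t = (-2) / -2 = 1
w = (-5 - (3)*(1)) / -4 = 2
v = (-2 - (-3)*(2) - (4)*(1)) / -2 = 0
u = (-7 - (-2)*(0) - (6)*(2) - (6)*(1)) / -5 = 5

(5, 0, 2, 1)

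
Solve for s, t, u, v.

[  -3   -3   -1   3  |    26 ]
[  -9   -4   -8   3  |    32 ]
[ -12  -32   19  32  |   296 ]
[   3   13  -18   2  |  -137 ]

Forward elimination on [A|b]:
R2 <- R2 - (3)*R1:  [   0    5   -5   -6  -46 ]
R3 <- R3 - (4)*R1:  [   0  -20   23   20  192 ]
R4 <- R4 - (-1)*R1:  [    0    10   -19     5  -111 ]
R3 <- R3 - (-4)*R2:  [  0   0   3  -4   8 ]
R4 <- R4 - (2)*R2:  [   0    0   -9   17  -19 ]
R4 <- R4 - (-3)*R3:  [ 0  0  0  5  5 ]
Row echelon form:
[ -3  -3  -1   3  |   26 ]
[  0   5  -5  -6  |  -46 ]
[  0   0   3  -4  |    8 ]
[  0   0   0   5  |    5 ]
Back-substitution:
v = (5) / 5 = 1
u = (8 - (-4)*(1)) / 3 = 4
t = (-46 - (-5)*(4) - (-6)*(1)) / 5 = -4
s = (26 - (-3)*(-4) - (-1)*(4) - (3)*(1)) / -3 = -5

(-5, -4, 4, 1)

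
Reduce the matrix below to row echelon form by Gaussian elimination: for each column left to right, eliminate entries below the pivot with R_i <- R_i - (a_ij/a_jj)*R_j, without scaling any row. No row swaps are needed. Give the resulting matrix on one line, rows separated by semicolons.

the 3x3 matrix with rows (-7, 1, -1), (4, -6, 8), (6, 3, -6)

Forward elimination:
R2 <- R2 - (-4/7)*R1:  [     0  -38/7   52/7 ]
R3 <- R3 - (-6/7)*R1:  [     0   27/7  -48/7 ]
R3 <- R3 - (-27/38)*R2:  [      0       0  -30/19 ]
Row echelon form:
[ -7      1      -1 ]
[  0  -38/7    52/7 ]
[  0      0  -30/19 ]

REF = [-7 1 -1; 0 -38/7 52/7; 0 0 -30/19]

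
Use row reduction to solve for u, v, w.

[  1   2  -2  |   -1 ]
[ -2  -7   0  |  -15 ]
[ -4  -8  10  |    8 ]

Forward elimination on [A|b]:
R2 <- R2 - (-2)*R1:  [   0   -3   -4  -17 ]
R3 <- R3 - (-4)*R1:  [ 0  0  2  4 ]
Row echelon form:
[ 1   2  -2  |   -1 ]
[ 0  -3  -4  |  -17 ]
[ 0   0   2  |    4 ]
Back-substitution:
w = (4) / 2 = 2
v = (-17 - (-4)*(2)) / -3 = 3
u = (-1 - (2)*(3) - (-2)*(2)) / 1 = -3

(-3, 3, 2)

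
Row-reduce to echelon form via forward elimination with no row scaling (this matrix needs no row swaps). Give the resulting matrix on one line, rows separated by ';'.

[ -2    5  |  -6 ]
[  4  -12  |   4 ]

REF = [-2 5 -6; 0 -2 -8]

Forward elimination:
R2 <- R2 - (-2)*R1:  [  0  -2  -8 ]
Row echelon form:
[ -2   5  |  -6 ]
[  0  -2  |  -8 ]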